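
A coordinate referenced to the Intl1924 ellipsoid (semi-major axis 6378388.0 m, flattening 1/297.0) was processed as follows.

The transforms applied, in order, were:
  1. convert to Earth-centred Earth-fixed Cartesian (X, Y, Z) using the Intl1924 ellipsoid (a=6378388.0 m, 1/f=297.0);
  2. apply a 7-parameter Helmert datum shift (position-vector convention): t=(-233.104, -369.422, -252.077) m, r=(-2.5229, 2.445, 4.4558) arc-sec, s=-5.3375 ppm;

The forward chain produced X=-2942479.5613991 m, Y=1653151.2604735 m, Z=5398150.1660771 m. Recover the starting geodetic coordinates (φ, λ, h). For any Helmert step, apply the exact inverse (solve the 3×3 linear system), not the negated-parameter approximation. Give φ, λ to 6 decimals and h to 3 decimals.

φ=58.159751°, λ=150.664608°, h=3716.117 m

start: X=-2942479.5614, Y=1653151.2605, Z=5398150.1661 m
→ Helmert⁻¹: X=-2942290.4329, Y=1653527.0385, Z=5398416.4051
→ geod (Bowring, a=6378388.000): φ=58.15975100°, λ=150.66460800°, h=3716.1170 m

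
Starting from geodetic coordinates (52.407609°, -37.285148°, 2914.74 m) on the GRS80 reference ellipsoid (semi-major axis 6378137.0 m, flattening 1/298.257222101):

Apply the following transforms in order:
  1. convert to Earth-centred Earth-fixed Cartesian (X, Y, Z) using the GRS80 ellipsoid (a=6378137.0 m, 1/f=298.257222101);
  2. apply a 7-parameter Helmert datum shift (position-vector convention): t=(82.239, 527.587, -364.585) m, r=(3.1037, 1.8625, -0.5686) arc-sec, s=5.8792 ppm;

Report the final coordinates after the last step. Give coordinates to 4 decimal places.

start: φ=52.407609°, λ=-37.285148°, h=2914.740 m
→ ECEF (a=6378137.000, f=1/298.257222101): X=3103674.5247, Y=-2363095.2241, Z=5032908.9521
→ Helmert 7p (PV): X=3103813.9422, Y=-2362665.8174, Z=5032510.3732

X=3103813.9422 m, Y=-2362665.8174 m, Z=5032510.3732 m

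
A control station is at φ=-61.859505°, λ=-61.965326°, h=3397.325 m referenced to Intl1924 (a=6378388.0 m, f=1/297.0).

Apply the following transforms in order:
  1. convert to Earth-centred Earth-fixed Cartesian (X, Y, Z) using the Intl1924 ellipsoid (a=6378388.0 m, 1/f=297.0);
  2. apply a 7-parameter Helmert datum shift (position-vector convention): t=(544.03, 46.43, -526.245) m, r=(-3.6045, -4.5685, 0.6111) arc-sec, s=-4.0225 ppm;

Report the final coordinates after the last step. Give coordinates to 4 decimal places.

X=1419038.9743 m, Y=-2663709.9362 m, Z=-5604691.8912 m

start: φ=-61.859505°, λ=-61.965326°, h=3397.325 m
→ ECEF (a=6378388.000, f=1/297.0): X=1418368.6312, Y=-2663673.3482, Z=-5604266.1521
→ Helmert 7p (PV): X=1419038.9743, Y=-2663709.9362, Z=-5604691.8912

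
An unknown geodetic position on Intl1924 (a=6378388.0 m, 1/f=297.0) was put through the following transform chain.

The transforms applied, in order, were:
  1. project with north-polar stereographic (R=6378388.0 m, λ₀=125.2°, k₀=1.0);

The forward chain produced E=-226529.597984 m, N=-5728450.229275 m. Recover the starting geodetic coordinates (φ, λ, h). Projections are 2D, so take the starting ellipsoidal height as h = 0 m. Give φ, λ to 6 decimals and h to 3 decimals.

φ=41.601457°, λ=122.935438°, h=0.000 m

start: E=-226529.5980, N=-5728450.2293 m
→ stereo⁻¹: φ=41.60145700°, λ=122.93543800°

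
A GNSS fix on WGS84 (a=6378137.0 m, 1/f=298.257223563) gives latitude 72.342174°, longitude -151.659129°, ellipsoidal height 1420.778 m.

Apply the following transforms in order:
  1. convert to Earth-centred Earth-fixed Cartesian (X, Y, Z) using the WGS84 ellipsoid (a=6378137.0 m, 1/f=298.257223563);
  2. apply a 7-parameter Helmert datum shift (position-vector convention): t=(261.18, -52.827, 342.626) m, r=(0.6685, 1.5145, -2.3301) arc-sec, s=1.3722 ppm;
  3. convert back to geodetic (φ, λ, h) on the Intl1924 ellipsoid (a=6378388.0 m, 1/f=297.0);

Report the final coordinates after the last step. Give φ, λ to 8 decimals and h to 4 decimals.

φ=72.34560818°, λ=-151.65361012°, h=1525.8780 m

start: φ=72.342174°, λ=-151.659129°, h=1420.778 m
→ ECEF (a=6378137.000, f=1/298.257223563): X=-1708375.4814, Y=-921437.9794, Z=6056730.6732
→ Helmert 7p (PV): X=-1708082.5832, Y=-921492.4016, Z=6057091.1676
→ geod (Bowring, a=6378388.000): φ=72.34560818°, λ=-151.65361012°, h=1525.8780 m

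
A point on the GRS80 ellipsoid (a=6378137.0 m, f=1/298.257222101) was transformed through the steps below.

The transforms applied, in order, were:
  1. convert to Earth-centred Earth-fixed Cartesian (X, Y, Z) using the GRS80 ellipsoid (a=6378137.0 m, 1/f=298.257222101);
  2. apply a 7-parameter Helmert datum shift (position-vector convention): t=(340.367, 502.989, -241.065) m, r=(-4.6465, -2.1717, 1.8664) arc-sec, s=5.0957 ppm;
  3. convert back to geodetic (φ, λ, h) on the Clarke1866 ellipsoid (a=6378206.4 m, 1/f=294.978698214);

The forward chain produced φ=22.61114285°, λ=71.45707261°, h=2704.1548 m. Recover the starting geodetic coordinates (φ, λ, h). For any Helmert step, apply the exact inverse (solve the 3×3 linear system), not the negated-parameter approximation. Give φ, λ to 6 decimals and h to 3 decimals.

start: φ=22.611143°, λ=71.457073°, h=2704.155 m
→ ECEF (a=6378206.400, f=1/294.978698214): X=1874187.6917, Y=5587441.0097, Z=2437920.6026
→ Helmert⁻¹: X=1873914.0007, Y=5586837.6690, Z=2438255.3676
→ geod (Bowring, a=6378137.000): φ=22.61469900°, λ=71.45773000°, h=2258.8100 m

φ=22.614699°, λ=71.457730°, h=2258.810 m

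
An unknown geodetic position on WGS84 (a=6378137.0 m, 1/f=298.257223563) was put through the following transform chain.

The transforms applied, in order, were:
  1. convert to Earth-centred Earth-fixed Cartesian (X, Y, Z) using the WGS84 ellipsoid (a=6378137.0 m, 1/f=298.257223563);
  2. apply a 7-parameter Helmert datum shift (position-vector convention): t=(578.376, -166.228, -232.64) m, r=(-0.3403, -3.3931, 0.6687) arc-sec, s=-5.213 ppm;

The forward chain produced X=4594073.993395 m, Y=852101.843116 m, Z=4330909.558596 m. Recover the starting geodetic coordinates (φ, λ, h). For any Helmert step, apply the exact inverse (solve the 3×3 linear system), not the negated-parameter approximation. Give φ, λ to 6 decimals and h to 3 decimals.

start: X=4594073.9934, Y=852101.8431, Z=4330909.5586 m
→ Helmert⁻¹: X=4593593.5737, Y=852250.4763, Z=4331090.6174
→ geod (Bowring, a=6378137.000): φ=43.02343000°, λ=10.51059000°, h=2470.4400 m

φ=43.023430°, λ=10.510590°, h=2470.440 m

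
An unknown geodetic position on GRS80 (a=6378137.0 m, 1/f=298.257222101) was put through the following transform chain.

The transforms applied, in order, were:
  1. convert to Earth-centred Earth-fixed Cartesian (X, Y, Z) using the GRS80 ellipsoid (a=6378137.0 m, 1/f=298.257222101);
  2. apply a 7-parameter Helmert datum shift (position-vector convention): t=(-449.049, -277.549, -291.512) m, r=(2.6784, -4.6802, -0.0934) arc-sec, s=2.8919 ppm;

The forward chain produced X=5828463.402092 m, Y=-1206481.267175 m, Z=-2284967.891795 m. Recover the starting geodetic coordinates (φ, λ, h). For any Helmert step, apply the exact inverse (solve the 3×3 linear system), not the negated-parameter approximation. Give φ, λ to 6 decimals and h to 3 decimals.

φ=-21.128187°, λ=-11.691815°, h=408.162 m

start: X=5828463.4021, Y=-1206481.2672, Z=-2284967.8918 m
→ Helmert⁻¹: X=5828844.2983, Y=-1206227.2591, Z=-2284786.3675
→ geod (Bowring, a=6378137.000): φ=-21.12818700°, λ=-11.69181500°, h=408.1620 m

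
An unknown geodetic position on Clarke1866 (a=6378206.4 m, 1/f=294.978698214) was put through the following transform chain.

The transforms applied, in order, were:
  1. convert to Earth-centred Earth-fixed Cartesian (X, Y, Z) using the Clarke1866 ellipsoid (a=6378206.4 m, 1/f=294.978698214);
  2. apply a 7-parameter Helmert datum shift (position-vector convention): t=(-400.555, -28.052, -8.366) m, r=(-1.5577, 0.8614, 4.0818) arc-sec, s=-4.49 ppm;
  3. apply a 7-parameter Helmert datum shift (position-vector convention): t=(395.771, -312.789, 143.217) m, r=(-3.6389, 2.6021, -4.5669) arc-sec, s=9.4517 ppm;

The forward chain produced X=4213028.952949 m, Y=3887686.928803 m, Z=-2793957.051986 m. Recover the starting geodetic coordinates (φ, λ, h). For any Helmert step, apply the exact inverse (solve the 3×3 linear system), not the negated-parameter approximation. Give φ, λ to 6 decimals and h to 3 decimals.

start: X=4213028.9529, Y=3887686.9288, Z=-2793957.0520 m
→ Helmert⁻¹: X=4212542.5261, Y=3888105.5302, Z=-2793952.1241
→ Helmert⁻¹: X=4213050.6070, Y=3888088.7669, Z=-2793909.3458
→ geod (Bowring, a=6378206.400): φ=-26.13530800°, λ=42.70292000°, h=3495.9990 m

φ=-26.135308°, λ=42.702920°, h=3495.999 m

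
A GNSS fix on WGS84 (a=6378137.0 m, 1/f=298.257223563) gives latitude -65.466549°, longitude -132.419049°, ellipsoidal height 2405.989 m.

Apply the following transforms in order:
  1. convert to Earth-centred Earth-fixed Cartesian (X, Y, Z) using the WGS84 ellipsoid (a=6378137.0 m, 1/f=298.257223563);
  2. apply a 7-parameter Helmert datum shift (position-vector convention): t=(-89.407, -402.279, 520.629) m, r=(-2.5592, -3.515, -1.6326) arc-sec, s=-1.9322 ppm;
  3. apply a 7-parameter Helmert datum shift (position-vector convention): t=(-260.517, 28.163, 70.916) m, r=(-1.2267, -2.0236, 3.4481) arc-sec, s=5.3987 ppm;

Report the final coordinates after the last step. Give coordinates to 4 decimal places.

start: φ=-65.466549°, λ=-132.419049°, h=2405.989 m
→ ECEF (a=6378137.000, f=1/298.257223563): X=-1792087.6236, Y=-1961276.4625, Z=-5781690.3507
→ Helmert 7p (PV): X=-1792090.5648, Y=-1961732.5028, Z=-5781164.7554
→ Helmert 7p (PV): X=-1792271.2451, Y=-1961779.2709, Z=-5781130.9650

X=-1792271.2451 m, Y=-1961779.2709 m, Z=-5781130.9650 m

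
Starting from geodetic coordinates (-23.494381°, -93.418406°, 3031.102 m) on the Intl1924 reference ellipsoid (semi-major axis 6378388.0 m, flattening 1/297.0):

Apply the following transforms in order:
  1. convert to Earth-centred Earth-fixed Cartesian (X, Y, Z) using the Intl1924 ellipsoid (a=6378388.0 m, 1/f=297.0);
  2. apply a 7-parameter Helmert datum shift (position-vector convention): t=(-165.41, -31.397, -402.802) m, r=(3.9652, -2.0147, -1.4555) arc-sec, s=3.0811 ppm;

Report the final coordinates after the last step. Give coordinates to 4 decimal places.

X=-349330.5208 m, Y=-5845101.4011 m, Z=-2528793.2886 m

start: φ=-23.494381°, λ=-93.418406°, h=3031.102 m
→ ECEF (a=6378388.000, f=1/297.0): X=-349147.4842, Y=-5845103.0617, Z=-2528266.9208
→ Helmert 7p (PV): X=-349330.5208, Y=-5845101.4011, Z=-2528793.2886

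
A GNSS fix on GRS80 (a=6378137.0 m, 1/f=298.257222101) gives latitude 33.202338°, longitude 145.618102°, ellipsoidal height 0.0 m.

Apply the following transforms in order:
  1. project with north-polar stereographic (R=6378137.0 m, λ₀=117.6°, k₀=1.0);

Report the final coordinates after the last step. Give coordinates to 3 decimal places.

start: φ=33.202338°, λ=145.618102°, h=0.000 m
→ stereo (R=6378137.0, λ₀=117.6°): E=3239848.1690, N=-6088626.7626

E=3239848.169 m, N=-6088626.763 m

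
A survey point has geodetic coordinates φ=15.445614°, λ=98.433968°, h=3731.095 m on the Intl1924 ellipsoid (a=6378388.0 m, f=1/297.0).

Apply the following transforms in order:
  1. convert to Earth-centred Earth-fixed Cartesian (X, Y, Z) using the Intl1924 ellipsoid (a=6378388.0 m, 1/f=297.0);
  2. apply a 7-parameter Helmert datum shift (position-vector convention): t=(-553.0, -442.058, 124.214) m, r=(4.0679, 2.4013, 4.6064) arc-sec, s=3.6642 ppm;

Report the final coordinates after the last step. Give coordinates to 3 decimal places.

start: φ=15.445614°, λ=98.433968°, h=3731.095 m
→ ECEF (a=6378388.000, f=1/297.0): X=-902470.1380, Y=6086544.5435, Z=1688691.2179
→ Helmert 7p (PV): X=-903142.7133, Y=6086071.3293, Z=1688952.1637

X=-903142.713 m, Y=6086071.329 m, Z=1688952.164 m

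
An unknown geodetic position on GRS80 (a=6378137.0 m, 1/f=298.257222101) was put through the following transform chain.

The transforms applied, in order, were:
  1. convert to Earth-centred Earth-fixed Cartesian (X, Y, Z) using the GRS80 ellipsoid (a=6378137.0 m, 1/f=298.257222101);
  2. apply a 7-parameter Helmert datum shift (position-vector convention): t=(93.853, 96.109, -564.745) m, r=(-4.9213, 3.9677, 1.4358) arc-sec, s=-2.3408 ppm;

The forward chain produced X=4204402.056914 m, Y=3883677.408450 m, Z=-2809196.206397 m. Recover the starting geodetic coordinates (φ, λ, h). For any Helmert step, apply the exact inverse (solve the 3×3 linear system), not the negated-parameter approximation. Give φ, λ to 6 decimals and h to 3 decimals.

φ=-26.288822°, λ=42.728841°, h=1530.459 m

start: X=4204402.0569, Y=3883677.4084, Z=-2809196.2064 m
→ Helmert⁻¹: X=4204399.1026, Y=3883628.1311, Z=-2808464.5002
→ geod (Bowring, a=6378137.000): φ=-26.28882200°, λ=42.72884100°, h=1530.4590 m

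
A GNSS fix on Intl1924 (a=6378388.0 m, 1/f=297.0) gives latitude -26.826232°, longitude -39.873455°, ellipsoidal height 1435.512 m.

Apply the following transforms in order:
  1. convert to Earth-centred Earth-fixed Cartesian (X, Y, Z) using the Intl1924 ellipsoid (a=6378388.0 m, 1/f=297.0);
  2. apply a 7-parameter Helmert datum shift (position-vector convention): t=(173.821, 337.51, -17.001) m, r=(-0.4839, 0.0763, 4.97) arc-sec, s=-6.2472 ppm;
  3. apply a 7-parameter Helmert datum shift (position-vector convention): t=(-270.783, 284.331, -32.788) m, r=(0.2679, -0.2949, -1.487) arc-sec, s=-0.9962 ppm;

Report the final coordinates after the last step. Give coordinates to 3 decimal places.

X=4372262.879 m, Y=-3651672.988 m, Z=-2861754.809 m

start: φ=-26.826232°, λ=-39.873455°, h=1435.512 m
→ ECEF (a=6378388.000, f=1/297.0): X=4372326.8017, Y=-3652392.1164, Z=-2861734.2086
→ Helmert 7p (PV): X=4372560.2540, Y=-3651933.1512, Z=-2861726.3806
→ Helmert 7p (PV): X=4372262.8791, Y=-3651672.9878, Z=-2861754.8094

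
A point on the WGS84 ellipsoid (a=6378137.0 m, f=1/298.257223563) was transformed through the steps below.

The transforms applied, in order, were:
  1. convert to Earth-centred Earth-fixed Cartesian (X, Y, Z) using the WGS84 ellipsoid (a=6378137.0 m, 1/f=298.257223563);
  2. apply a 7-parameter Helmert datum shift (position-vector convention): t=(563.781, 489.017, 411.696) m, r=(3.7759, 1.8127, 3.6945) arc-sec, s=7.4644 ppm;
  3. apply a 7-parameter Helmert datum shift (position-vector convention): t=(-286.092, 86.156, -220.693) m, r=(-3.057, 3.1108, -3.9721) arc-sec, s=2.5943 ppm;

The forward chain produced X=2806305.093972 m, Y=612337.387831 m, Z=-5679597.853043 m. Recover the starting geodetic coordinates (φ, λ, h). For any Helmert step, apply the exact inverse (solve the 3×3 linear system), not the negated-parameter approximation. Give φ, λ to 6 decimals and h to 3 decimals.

start: X=2806305.0940, Y=612337.3878, Z=-5679597.8530 m
→ Helmert⁻¹: X=2806657.7649, Y=612387.8638, Z=-5679311.0212
→ Helmert⁻¹: X=2806133.9096, Y=611740.0450, Z=-5679666.8594
→ geod (Bowring, a=6378137.000): φ=-63.33020900°, λ=12.29812700°, h=3439.4560 m

φ=-63.330209°, λ=12.298127°, h=3439.456 m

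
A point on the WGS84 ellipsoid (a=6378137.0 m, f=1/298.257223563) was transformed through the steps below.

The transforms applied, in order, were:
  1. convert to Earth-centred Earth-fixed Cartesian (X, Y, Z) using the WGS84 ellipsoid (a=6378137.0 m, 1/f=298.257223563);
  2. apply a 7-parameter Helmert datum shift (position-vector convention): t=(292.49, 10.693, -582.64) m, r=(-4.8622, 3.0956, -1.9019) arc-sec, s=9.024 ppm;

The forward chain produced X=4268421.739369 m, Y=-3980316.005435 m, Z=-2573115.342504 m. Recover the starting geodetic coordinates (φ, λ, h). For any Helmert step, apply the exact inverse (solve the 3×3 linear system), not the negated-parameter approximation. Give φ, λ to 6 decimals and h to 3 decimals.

φ=-23.930346°, λ=-43.000442°, h=3218.446 m

start: X=4268421.7394, Y=-3980316.0054, Z=-2573115.3425 m
→ Helmert⁻¹: X=4268166.0425, Y=-3980190.7835, Z=-2572539.2555
→ geod (Bowring, a=6378137.000): φ=-23.93034600°, λ=-43.00044200°, h=3218.4460 m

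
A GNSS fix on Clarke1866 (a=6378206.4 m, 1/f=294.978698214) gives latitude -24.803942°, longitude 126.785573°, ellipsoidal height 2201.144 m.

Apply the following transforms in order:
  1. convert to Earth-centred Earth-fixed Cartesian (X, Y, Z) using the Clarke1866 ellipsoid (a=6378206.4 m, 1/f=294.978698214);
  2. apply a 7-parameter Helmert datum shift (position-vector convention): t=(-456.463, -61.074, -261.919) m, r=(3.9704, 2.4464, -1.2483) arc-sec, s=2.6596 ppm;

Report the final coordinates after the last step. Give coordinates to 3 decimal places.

start: φ=-24.803942°, λ=126.785573°, h=2201.144 m
→ ECEF (a=6378206.400, f=1/294.978698214): X=-3470327.5641, Y=4641318.6275, Z=-2660146.8291
→ Helmert 7p (PV): X=-3470796.7185, Y=4641342.1052, Z=-2660285.3219

X=-3470796.719 m, Y=4641342.105 m, Z=-2660285.322 m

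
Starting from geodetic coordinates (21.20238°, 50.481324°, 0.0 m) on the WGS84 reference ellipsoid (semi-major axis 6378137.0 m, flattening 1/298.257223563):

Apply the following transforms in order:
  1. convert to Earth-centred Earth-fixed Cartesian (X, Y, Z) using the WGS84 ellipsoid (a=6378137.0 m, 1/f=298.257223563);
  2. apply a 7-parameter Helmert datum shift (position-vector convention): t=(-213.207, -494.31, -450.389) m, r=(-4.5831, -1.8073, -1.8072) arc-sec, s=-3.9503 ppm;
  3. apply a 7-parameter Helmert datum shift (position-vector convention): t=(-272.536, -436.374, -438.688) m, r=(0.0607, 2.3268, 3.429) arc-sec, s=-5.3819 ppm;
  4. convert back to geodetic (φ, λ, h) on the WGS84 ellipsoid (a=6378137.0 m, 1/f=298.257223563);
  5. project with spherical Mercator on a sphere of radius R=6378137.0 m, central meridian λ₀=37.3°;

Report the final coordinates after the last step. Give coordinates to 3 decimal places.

start: φ=21.202380°, λ=50.481324°, h=0.000 m
→ ECEF (a=6378137.000, f=1/298.257223563): X=3785524.2866, Y=4589159.6124, Z=2292299.6974
→ Helmert 7p (PV): X=3785316.2485, Y=4588664.9405, Z=2291771.4535
→ Helmert 7p (PV): X=3784972.9101, Y=4588266.1241, Z=2291279.0812
→ geod (Bowring, a=6378137.000): φ=21.19718235°, λ=50.47994446°, h=-1338.7950 m
→ merc (R=6378137.0, λ₀=37.3°): E=1467184.7062, N=2415406.0666

E=1467184.706 m, N=2415406.067 m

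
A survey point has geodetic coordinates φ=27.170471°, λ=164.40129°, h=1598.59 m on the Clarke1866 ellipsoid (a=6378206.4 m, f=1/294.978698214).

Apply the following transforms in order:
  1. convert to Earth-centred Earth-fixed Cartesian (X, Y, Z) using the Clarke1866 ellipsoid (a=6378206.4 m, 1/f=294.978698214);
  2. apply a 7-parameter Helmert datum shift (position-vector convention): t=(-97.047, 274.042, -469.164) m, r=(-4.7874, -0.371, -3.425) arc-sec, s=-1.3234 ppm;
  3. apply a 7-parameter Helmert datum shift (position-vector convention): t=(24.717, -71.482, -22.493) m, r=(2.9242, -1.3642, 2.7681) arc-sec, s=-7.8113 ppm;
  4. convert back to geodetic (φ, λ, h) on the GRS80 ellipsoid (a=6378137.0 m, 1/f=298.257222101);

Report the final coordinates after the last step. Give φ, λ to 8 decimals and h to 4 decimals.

start: φ=27.170471°, λ=164.401290°, h=1598.590 m
→ ECEF (a=6378206.400, f=1/294.978698214): X=-5470618.4813, Y=1527291.3543, Z=2895600.4718
→ Helmert 7p (PV): X=-5470688.1362, Y=1527721.4206, Z=2895082.1877
→ Helmert 7p (PV): X=-5470660.3355, Y=1527523.5453, Z=2895022.5567
→ geod (Bowring, a=6378137.000): φ=27.16366798°, λ=164.39914758°, h=1446.0724 m

φ=27.16366798°, λ=164.39914758°, h=1446.0724 m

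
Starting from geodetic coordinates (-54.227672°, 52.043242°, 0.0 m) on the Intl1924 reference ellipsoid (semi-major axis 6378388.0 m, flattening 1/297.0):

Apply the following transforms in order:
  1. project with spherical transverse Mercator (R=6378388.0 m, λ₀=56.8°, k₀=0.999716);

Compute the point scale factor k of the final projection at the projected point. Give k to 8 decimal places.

1.00089268

start: φ=-54.227672°, λ=52.043242°, h=0.000 m
→ into tm (λ₀=56.8°): φ=-54.22767200°, λ−λ₀=-4.75675800°
scale k = 1.00089268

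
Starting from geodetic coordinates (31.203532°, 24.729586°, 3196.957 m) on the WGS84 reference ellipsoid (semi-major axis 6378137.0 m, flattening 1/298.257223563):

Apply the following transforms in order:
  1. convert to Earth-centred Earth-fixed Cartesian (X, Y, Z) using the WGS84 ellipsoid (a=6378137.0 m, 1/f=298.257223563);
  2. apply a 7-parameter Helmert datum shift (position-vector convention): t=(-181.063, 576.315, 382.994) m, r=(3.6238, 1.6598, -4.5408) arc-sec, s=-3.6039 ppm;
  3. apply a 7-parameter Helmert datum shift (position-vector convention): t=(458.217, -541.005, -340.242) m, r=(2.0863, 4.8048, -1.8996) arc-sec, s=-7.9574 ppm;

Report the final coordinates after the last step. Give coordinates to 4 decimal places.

start: φ=31.203532°, λ=24.729586°, h=3196.957 m
→ ECEF (a=6378137.000, f=1/298.257223563): X=4962063.4237, Y=2285399.2469, Z=3286871.8120
→ Helmert 7p (PV): X=4961941.2386, Y=2285800.3432, Z=3287243.1825
→ Helmert 7p (PV): X=4962457.5959, Y=2285162.2033, Z=3286784.3183

X=4962457.5959 m, Y=2285162.2033 m, Z=3286784.3183 m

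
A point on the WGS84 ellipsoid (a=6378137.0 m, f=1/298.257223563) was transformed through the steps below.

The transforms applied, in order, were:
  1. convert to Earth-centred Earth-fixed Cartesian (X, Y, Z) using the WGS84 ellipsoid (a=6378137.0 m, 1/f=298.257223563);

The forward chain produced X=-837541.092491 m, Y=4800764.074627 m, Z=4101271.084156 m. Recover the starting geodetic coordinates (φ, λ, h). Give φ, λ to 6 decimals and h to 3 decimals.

start: X=-837541.0925, Y=4800764.0746, Z=4101271.0842 m
→ geod (Bowring, a=6378137.000): φ=40.27313400°, λ=99.89622000°, h=153.8160 m

φ=40.273134°, λ=99.896220°, h=153.816 m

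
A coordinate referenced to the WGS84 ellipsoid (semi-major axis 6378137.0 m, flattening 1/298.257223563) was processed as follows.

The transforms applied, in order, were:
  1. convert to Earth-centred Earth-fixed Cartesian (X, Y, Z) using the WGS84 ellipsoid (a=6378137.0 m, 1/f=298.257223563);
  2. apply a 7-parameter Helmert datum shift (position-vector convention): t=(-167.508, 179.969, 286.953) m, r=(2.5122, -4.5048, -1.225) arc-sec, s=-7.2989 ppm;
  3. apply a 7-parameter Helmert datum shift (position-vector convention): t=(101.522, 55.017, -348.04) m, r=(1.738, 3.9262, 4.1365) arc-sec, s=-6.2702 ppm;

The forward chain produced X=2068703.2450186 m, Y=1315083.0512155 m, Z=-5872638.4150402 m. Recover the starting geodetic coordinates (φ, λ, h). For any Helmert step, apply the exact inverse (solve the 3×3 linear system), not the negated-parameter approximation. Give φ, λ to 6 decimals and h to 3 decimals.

start: X=2068703.2450, Y=1315083.0512, Z=-5872638.4150 m
→ Helmert⁻¹: X=2068752.8417, Y=1314945.3120, Z=-5872298.8973
→ Helmert⁻¹: X=2068799.3838, Y=1314715.6996, Z=-5872689.9090
→ geod (Bowring, a=6378137.000): φ=-67.48119800°, λ=32.43583400°, h=3805.5520 m

φ=-67.481198°, λ=32.435834°, h=3805.552 m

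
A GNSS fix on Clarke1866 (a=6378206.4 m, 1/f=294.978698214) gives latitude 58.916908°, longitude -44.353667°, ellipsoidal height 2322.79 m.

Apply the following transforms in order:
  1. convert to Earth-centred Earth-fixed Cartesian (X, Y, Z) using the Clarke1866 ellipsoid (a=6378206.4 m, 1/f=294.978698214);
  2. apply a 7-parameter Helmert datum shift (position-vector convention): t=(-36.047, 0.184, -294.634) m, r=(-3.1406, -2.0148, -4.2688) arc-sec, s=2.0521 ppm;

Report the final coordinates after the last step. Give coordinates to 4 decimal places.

start: φ=58.916908°, λ=-44.353667°, h=2322.790 m
→ ECEF (a=6378206.400, f=1/294.978698214): X=2361305.1325, Y=-2308623.1234, Z=5440953.8860
→ Helmert 7p (PV): X=2361173.0049, Y=-2308593.7015, Z=5440728.6341

X=2361173.0049 m, Y=-2308593.7015 m, Z=5440728.6341 m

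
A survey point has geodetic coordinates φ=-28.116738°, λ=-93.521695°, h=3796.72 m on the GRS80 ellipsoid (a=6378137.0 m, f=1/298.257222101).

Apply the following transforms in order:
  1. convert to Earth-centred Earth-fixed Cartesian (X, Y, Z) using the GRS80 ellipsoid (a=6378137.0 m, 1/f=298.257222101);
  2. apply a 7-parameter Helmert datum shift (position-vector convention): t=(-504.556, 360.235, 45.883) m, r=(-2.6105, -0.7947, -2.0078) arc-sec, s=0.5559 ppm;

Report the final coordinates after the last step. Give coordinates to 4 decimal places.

start: φ=-28.116738°, λ=-93.521695°, h=3796.720 m
→ ECEF (a=6378137.000, f=1/298.257222101): X=-346014.3315, Y=-5622346.1385, Z=-2989711.0103
→ Helmert 7p (PV): X=-346562.2895, Y=-5622023.4988, Z=-2989596.9657

X=-346562.2895 m, Y=-5622023.4988 m, Z=-2989596.9657 m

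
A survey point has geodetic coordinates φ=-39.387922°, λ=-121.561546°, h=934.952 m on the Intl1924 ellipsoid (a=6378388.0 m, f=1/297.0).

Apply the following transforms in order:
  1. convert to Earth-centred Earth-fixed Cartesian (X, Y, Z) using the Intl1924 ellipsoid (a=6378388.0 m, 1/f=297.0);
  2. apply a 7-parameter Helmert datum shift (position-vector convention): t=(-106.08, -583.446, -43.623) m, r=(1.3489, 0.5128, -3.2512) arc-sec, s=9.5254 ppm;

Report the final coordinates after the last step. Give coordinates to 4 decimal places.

start: φ=-39.387922°, λ=-121.561546°, h=934.952 m
→ ECEF (a=6378388.000, f=1/297.0): X=-2584125.2305, Y=-4206759.2558, Z=-4026354.2414
→ Helmert 7p (PV): X=-2584332.2441, Y=-4207315.7096, Z=-4026457.3035

X=-2584332.2441 m, Y=-4207315.7096 m, Z=-4026457.3035 m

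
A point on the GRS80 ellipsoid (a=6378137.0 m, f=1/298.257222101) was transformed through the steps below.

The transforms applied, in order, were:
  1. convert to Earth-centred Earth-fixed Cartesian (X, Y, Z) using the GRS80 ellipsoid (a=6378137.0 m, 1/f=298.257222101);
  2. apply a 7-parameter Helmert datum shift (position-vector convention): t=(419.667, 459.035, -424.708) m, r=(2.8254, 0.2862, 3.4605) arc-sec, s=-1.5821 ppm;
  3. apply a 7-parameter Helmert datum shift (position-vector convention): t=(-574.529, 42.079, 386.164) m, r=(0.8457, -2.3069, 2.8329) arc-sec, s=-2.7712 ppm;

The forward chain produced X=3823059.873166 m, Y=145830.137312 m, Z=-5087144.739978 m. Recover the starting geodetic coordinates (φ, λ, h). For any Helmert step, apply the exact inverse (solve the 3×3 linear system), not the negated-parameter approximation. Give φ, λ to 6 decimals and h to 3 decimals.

φ=-53.238710°, λ=2.173819°, h=850.668 m

start: X=3823059.8732, Y=145830.1373, Z=-5087144.7400 m
→ Helmert⁻¹: X=3823590.0991, Y=145715.0886, Z=-5087588.3637
→ Helmert⁻¹: X=3823185.9741, Y=145122.4582, Z=-5087168.3872
→ geod (Bowring, a=6378137.000): φ=-53.23871000°, λ=2.17381900°, h=850.6680 m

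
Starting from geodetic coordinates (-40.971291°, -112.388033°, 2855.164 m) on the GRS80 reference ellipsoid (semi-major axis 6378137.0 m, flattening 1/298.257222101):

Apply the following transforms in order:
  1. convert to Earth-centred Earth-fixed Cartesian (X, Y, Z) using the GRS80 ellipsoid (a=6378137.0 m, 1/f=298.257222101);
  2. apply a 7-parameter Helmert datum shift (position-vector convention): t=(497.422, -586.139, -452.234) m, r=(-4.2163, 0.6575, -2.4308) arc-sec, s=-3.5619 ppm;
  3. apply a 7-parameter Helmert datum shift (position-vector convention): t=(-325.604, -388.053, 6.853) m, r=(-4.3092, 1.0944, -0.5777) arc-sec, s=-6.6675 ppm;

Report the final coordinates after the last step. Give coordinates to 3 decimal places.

X=-1837580.845 m, Y=-4462242.390 m, Z=-4162091.353 m

start: φ=-40.971291°, λ=-112.388033°, h=2855.164 m
→ ECEF (a=6378137.000, f=1/298.257222101): X=-1837671.0374, Y=-4461168.6107, Z=-4161888.5586
→ Helmert 7p (PV): X=-1837232.9104, Y=-4461802.2766, Z=-4162228.9192
→ Helmert 7p (PV): X=-1837580.8449, Y=-4462242.3899, Z=-4162091.3531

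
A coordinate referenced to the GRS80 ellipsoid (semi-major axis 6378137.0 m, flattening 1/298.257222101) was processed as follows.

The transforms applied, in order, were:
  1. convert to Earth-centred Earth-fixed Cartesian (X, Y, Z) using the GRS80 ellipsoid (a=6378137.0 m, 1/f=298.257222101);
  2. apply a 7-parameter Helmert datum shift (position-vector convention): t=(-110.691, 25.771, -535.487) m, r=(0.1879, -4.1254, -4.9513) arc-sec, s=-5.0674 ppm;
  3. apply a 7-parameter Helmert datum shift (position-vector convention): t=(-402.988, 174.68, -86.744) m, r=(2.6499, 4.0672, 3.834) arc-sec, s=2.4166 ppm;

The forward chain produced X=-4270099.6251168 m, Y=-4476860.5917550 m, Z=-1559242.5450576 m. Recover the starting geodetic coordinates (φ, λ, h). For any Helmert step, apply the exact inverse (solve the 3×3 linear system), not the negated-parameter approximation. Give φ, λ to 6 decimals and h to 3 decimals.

φ=-14.231450°, λ=-133.640724°, h=3031.851 m

start: X=-4270099.6251, Y=-4476860.5918, Z=-1559242.5451 m
→ Helmert⁻¹: X=-4269738.7913, Y=-4476965.1186, Z=-1559178.7095
→ Helmert⁻¹: X=-4269573.4370, Y=-4477117.4855, Z=-1558561.6487
→ geod (Bowring, a=6378137.000): φ=-14.23145000°, λ=-133.64072400°, h=3031.8510 m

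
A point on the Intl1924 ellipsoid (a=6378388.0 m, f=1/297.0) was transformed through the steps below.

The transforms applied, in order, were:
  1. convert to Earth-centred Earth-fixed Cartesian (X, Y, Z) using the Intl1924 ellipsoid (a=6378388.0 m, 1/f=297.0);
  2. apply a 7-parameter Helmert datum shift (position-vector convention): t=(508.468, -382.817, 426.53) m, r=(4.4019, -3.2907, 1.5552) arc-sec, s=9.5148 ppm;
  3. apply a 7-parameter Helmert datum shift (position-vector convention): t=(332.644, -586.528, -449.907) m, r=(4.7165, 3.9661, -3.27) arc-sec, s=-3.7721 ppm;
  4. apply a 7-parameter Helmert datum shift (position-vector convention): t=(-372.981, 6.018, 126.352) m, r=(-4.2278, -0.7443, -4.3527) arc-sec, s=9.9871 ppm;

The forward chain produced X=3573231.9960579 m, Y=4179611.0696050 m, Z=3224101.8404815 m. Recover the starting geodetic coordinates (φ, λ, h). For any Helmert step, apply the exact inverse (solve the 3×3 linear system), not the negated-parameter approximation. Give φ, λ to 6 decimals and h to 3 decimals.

start: X=3573231.9961, Y=4179611.0696, Z=3224101.8405 m
→ Helmert⁻¹: X=3573492.7219, Y=4179572.6370, Z=3224016.0643
→ Helmert⁻¹: X=3573045.2838, Y=4180305.3090, Z=3224451.2497
→ Helmert⁻¹: X=3572585.7783, Y=4180690.2115, Z=3223847.8277
→ geod (Bowring, a=6378388.000): φ=30.54922500°, λ=49.48463800°, h=1663.6500 m

φ=30.549225°, λ=49.484638°, h=1663.650 m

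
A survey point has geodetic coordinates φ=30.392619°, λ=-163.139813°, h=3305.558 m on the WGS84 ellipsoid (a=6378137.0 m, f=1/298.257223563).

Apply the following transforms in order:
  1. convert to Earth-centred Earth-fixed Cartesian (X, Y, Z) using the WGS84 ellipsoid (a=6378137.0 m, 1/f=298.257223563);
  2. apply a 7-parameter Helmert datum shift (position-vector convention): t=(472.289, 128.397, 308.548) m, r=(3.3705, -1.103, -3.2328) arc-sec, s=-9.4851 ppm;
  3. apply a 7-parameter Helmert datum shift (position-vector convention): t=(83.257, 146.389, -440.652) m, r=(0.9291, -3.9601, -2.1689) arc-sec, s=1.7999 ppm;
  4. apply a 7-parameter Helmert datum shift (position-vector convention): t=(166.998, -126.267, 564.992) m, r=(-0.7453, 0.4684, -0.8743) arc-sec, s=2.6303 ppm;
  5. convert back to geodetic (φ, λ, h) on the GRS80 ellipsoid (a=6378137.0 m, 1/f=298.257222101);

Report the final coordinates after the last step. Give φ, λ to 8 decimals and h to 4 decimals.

start: φ=30.392619°, λ=-163.139813°, h=3305.558 m
→ ECEF (a=6378137.000, f=1/298.257223563): X=-5272405.1824, Y=-1597878.2071, Z=3209664.1913
→ Helmert 7p (PV): X=-5271925.0910, Y=-1597704.4676, Z=3209887.9913
→ Helmert 7p (PV): X=-5271929.7501, Y=-1597519.9779, Z=3209344.7036
→ Helmert 7p (PV): X=-5271776.1023, Y=-1597616.5041, Z=3209935.8814
→ geod (Bowring, a=6378137.000): φ=30.39782453°, λ=-163.14052026°, h=2858.2596 m

φ=30.39782453°, λ=-163.14052026°, h=2858.2596 m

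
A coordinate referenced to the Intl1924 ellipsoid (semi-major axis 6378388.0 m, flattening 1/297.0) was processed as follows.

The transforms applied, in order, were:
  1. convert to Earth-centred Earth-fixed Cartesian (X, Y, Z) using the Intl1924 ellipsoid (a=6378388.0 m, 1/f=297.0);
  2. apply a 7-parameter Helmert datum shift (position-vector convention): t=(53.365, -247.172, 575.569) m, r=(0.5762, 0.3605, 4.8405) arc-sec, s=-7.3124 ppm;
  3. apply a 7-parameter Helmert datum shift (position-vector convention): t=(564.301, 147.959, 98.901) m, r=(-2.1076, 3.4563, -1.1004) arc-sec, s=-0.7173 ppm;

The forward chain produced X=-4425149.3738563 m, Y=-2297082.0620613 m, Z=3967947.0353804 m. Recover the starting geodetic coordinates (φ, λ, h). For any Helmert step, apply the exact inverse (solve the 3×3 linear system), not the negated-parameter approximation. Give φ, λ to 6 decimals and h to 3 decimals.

start: X=-4425149.3739, Y=-2297082.0621, Z=3967947.0354 m
→ Helmert⁻¹: X=-4425771.0797, Y=-2297295.8221, Z=3967753.3460
→ Helmert⁻¹: X=-4425917.6455, Y=-2296950.5000, Z=3967205.4679
→ geod (Bowring, a=6378388.000): φ=38.69401000°, λ=-152.57171500°, h=2045.8250 m

φ=38.694010°, λ=-152.571715°, h=2045.825 m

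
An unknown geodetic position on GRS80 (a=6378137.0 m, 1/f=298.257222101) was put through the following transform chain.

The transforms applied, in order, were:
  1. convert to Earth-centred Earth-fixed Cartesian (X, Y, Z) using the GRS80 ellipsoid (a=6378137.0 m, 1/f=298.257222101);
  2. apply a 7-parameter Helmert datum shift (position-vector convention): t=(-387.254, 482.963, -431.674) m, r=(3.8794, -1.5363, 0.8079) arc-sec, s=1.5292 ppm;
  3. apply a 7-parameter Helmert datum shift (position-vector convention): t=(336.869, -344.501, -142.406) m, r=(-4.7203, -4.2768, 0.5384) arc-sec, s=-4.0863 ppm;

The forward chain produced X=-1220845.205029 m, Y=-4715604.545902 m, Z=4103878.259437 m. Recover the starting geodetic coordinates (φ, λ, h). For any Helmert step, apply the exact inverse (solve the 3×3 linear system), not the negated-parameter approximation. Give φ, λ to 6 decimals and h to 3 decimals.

φ=40.307259°, λ=-104.512909°, h=643.108 m

start: X=-1220845.2050, Y=-4715604.5459, Z=4103878.2594 m
→ Helmert⁻¹: X=-1221114.2789, Y=-4715370.0432, Z=4103954.8453
→ Helmert⁻¹: X=-1220713.0580, Y=-4715763.8169, Z=4104478.0285
→ geod (Bowring, a=6378137.000): φ=40.30725900°, λ=-104.51290900°, h=643.1080 m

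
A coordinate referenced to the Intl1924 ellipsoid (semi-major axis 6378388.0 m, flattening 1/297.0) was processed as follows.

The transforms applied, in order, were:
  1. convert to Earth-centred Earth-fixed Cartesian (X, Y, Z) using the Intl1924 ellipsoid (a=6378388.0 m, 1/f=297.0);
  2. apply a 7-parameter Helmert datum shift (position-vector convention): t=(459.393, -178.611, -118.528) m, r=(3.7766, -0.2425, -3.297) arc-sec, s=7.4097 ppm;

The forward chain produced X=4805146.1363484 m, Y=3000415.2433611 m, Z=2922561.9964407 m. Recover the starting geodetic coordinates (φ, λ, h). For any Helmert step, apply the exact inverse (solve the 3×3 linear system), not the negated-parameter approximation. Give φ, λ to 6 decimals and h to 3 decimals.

φ=27.448557°, λ=31.986709°, h=314.493 m

start: X=4805146.1363, Y=3000415.2434, Z=2922561.9964 m
→ Helmert⁻¹: X=4804606.6142, Y=3000701.9306, Z=2922598.2785
→ geod (Bowring, a=6378388.000): φ=27.44855700°, λ=31.98670900°, h=314.4930 m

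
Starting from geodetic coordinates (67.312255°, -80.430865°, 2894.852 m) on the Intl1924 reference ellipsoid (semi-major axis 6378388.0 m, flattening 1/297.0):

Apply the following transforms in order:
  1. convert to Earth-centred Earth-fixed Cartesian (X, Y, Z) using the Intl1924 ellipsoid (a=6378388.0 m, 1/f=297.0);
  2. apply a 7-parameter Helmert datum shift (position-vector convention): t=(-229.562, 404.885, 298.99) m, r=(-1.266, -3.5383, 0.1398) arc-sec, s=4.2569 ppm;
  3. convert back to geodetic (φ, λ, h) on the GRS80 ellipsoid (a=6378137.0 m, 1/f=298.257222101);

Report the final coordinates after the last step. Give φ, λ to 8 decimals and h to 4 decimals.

start: φ=67.312255°, λ=-80.430865°, h=2894.852 m
→ ECEF (a=6378388.000, f=1/297.0): X=410338.4966, Y=-2434040.2431, Z=5864738.2852
→ Helmert 7p (PV): X=410011.7260, Y=-2433609.4450, Z=5865084.2194
→ geod (Bowring, a=6378137.000): φ=67.31682819°, λ=-80.43668323°, h=3202.5043 m

φ=67.31682819°, λ=-80.43668323°, h=3202.5043 m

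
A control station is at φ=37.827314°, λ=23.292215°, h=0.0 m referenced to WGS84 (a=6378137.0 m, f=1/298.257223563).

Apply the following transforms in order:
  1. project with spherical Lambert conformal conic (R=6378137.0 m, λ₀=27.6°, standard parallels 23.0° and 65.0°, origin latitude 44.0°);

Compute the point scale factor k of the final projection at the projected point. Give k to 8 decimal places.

start: φ=37.827314°, λ=23.292215°, h=0.000 m
→ into lcc (λ₀=27.6°): φ=37.82731400°, λ−λ₀=-4.30778500°
scale k = 0.94033554

0.94033554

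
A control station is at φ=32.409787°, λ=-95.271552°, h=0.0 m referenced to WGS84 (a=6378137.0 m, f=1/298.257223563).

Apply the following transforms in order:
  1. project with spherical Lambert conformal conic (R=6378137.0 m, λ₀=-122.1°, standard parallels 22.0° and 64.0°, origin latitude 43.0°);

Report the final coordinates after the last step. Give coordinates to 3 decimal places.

start: φ=32.409787°, λ=-95.271552°, h=0.000 m
→ lcc (R=6378137.0, λ₀=-122.1°): E=2357437.1272, N=-718914.9542

E=2357437.127 m, N=-718914.954 m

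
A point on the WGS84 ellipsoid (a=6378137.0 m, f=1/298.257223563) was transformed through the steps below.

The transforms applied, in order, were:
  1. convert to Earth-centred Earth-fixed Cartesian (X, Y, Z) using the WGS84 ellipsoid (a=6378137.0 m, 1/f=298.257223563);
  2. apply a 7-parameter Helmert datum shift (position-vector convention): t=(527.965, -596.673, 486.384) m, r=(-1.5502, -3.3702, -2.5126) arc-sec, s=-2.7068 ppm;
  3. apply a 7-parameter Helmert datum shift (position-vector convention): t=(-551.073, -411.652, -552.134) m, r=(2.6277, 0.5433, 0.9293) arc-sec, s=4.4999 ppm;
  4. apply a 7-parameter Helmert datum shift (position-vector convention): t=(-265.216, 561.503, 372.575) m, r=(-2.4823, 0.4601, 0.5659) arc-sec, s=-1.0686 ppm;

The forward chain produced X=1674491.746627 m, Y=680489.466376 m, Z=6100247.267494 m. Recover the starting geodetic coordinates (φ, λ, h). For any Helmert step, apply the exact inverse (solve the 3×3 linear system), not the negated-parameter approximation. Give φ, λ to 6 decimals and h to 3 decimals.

φ=73.595126°, λ=22.124027°, h=3743.562 m

start: X=1674491.7466, Y=680489.4664, Z=6100247.2675 m
→ Helmert⁻¹: X=1674747.0109, Y=679850.6858, Z=6099893.1282
→ Helmert⁻¹: X=1675277.5419, Y=680329.4449, Z=6100413.5566
→ Helmert⁻¹: X=1674845.4836, Y=680902.5186, Z=6099921.4357
→ geod (Bowring, a=6378137.000): φ=73.59512600°, λ=22.12402700°, h=3743.5620 m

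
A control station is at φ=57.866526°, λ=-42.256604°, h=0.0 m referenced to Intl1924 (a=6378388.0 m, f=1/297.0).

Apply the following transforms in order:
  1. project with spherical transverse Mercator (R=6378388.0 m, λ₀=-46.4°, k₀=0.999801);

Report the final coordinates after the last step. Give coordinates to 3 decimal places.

start: φ=57.866526°, λ=-42.256604°, h=0.000 m
→ tm (R=6378388.0, λ₀=-46.4°): E=245198.7567, N=6448156.6230

E=245198.757 m, N=6448156.623 m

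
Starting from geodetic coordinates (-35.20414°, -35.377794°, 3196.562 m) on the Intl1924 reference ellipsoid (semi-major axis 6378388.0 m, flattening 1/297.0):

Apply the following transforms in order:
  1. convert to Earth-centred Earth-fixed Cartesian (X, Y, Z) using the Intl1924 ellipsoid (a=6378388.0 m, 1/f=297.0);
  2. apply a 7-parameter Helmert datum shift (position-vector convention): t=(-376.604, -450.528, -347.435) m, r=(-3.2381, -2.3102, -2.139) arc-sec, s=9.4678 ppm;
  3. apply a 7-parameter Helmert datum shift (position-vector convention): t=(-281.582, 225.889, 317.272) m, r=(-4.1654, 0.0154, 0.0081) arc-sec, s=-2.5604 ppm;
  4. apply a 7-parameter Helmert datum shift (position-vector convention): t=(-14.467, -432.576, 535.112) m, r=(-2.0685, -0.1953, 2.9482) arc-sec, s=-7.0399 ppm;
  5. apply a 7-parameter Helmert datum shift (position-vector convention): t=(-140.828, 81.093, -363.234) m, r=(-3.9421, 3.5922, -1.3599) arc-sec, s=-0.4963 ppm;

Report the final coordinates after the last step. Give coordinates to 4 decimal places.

X=4255495.1744 m, Y=-3023163.8068 m, Z=-3657977.6123 m

start: φ=-35.204140°, λ=-35.377794°, h=3196.562 m
→ ECEF (a=6378388.000, f=1/297.0): X=4256338.8111, Y=-3022340.4848, Z=-3658295.4803
→ Helmert 7p (PV): X=4256012.1367, Y=-3022921.1983, Z=-3658582.4317
→ Helmert 7p (PV): X=4255719.5031, Y=-3022761.2851, Z=-3658195.0640
→ Helmert 7p (PV): X=4255721.7449, Y=-3023148.4388, Z=-3657599.8561
→ Helmert 7p (PV): X=4255495.1744, Y=-3023163.8068, Z=-3657977.6123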